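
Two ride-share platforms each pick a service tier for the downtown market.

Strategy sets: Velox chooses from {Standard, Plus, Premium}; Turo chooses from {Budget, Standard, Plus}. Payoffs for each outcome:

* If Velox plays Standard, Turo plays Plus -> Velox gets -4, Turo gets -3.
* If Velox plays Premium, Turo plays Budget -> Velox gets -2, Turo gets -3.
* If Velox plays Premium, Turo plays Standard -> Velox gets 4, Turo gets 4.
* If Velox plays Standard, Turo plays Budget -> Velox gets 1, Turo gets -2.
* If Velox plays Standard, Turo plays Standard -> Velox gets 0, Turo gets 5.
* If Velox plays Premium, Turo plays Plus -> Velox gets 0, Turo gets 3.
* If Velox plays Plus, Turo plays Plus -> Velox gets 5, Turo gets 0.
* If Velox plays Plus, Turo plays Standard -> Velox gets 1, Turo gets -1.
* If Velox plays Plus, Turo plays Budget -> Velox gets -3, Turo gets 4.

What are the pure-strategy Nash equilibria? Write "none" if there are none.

The unique pure-strategy Nash equilibrium is (Premium, Standard).

Velox against Budget: payoffs 1, -3, -2 → best response Standard.
Velox against Standard: payoffs 0, 1, 4 → best response Premium.
Velox against Plus: payoffs -4, 5, 0 → best response Plus.
Turo against Standard: payoffs -2, 5, -3 → best response Standard.
Turo against Plus: payoffs 4, -1, 0 → best response Budget.
Turo against Premium: payoffs -3, 4, 3 → best response Standard.
Mutual best responses: (Premium, Standard).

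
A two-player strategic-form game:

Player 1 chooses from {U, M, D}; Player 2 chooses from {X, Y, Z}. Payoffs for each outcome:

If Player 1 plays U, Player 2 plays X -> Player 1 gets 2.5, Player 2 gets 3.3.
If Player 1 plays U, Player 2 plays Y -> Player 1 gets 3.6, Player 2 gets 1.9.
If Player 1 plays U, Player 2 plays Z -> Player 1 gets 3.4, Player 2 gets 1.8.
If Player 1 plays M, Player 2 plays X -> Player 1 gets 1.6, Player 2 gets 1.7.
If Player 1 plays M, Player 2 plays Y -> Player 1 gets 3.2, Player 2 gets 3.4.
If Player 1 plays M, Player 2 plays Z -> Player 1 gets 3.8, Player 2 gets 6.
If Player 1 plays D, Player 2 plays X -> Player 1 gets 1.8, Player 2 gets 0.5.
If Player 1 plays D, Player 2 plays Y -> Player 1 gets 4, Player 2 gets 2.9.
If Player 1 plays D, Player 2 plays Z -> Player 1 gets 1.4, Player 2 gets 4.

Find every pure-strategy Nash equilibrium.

(U, X): Player 1 gets 2.5, best alternative 1.8; Player 2 gets 3.3, best alternative 1.9. No profitable deviation — NE.
(U, Y): Player 1 can switch to D (3.6 → 4). Not NE.
(U, Z): Player 1 can switch to M (3.4 → 3.8). Not NE.
(M, X): Player 1 can switch to U (1.6 → 2.5). Not NE.
(M, Y): Player 1 can switch to U (3.2 → 3.6). Not NE.
(M, Z): Player 1 gets 3.8, best alternative 3.4; Player 2 gets 6, best alternative 3.4. No profitable deviation — NE.
(D, X): Player 1 can switch to U (1.8 → 2.5). Not NE.
(D, Y): Player 2 can switch to Z (2.9 → 4). Not NE.
(D, Z): Player 1 can switch to U (1.4 → 3.4). Not NE.

The pure Nash equilibria are (U, X); (M, Z).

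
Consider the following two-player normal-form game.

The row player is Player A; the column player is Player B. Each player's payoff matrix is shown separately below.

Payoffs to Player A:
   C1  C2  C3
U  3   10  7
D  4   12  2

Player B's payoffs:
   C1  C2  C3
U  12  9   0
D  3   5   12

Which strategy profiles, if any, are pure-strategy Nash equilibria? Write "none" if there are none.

none

Check each profile: it is a Nash equilibrium iff no player can strictly gain by switching unilaterally.
(U, C1): Player A can switch to D (3 → 4). Not NE.
(U, C2): Player A can switch to D (10 → 12). Not NE.
(U, C3): Player B can switch to C1 (0 → 12). Not NE.
(D, C1): Player B can switch to C2 (3 → 5). Not NE.
(D, C2): Player B can switch to C3 (5 → 12). Not NE.
(D, C3): Player A can switch to U (2 → 7). Not NE.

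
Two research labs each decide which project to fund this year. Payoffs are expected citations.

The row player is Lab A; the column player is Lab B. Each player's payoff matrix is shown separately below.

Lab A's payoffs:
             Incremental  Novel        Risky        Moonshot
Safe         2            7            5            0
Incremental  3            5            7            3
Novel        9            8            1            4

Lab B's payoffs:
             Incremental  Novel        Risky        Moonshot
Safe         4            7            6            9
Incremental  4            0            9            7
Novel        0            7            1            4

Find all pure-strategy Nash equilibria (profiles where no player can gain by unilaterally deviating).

Lab A against Incremental: payoffs 2, 3, 9 → best response Novel.
Lab A against Novel: payoffs 7, 5, 8 → best response Novel.
Lab A against Risky: payoffs 5, 7, 1 → best response Incremental.
Lab A against Moonshot: payoffs 0, 3, 4 → best response Novel.
Lab B against Safe: payoffs 4, 7, 6, 9 → best response Moonshot.
Lab B against Incremental: payoffs 4, 0, 9, 7 → best response Risky.
Lab B against Novel: payoffs 0, 7, 1, 4 → best response Novel.
Mutual best responses: (Incremental, Risky); (Novel, Novel).

The pure Nash equilibria are (Incremental, Risky), (Novel, Novel).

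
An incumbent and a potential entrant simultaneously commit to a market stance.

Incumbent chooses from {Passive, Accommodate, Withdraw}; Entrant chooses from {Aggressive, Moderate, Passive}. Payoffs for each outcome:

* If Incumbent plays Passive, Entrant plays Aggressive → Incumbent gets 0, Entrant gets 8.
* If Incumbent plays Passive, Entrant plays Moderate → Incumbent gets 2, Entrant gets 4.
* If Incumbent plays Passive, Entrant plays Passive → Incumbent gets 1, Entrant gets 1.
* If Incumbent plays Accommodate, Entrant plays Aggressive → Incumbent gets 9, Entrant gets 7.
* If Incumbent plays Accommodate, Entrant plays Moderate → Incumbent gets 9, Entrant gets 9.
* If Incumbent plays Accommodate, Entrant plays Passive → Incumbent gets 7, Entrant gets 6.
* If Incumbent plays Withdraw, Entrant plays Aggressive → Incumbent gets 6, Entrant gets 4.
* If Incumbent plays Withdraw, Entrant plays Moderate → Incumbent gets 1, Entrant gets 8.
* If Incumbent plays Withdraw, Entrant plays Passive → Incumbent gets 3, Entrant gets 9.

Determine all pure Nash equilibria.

The unique pure-strategy Nash equilibrium is (Accommodate, Moderate).

Mark each player's best response to every combination of opponents' strategies; a profile where every player is best-responding is a pure Nash equilibrium.
Incumbent against Aggressive: payoffs 0, 9, 6 → best response Accommodate.
Incumbent against Moderate: payoffs 2, 9, 1 → best response Accommodate.
Incumbent against Passive: payoffs 1, 7, 3 → best response Accommodate.
Entrant against Passive: payoffs 8, 4, 1 → best response Aggressive.
Entrant against Accommodate: payoffs 7, 9, 6 → best response Moderate.
Entrant against Withdraw: payoffs 4, 8, 9 → best response Passive.
Mutual best responses: (Accommodate, Moderate).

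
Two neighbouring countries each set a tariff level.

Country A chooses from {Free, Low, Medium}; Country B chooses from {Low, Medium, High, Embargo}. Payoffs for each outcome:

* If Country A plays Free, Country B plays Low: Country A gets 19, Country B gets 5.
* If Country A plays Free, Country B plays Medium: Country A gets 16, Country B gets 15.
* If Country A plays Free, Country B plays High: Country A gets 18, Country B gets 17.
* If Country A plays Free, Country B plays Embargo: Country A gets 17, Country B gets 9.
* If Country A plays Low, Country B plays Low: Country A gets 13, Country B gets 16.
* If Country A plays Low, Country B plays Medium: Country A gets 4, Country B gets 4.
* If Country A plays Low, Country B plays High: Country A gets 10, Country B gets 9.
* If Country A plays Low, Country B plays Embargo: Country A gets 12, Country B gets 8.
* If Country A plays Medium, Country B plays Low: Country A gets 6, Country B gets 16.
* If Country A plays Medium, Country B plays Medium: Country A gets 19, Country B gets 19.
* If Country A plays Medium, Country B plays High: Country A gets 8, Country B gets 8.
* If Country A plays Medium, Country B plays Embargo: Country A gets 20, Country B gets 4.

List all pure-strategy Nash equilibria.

Country A against Low: payoffs 19, 13, 6 → best response Free.
Country A against Medium: payoffs 16, 4, 19 → best response Medium.
Country A against High: payoffs 18, 10, 8 → best response Free.
Country A against Embargo: payoffs 17, 12, 20 → best response Medium.
Country B against Free: payoffs 5, 15, 17, 9 → best response High.
Country B against Low: payoffs 16, 4, 9, 8 → best response Low.
Country B against Medium: payoffs 16, 19, 8, 4 → best response Medium.
Mutual best responses: (Free, High); (Medium, Medium).

Pure-strategy Nash equilibria: (Free, High); (Medium, Medium)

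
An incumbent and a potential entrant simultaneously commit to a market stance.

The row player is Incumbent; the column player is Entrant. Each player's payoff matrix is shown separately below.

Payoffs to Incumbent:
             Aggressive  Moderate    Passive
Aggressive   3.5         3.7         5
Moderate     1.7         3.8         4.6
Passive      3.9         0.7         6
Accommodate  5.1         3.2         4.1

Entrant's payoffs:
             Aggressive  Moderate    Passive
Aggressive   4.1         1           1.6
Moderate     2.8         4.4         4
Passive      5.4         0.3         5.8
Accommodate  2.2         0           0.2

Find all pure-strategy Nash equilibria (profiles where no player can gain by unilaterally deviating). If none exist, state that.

(Aggressive, Aggressive): Incumbent can switch to Passive (3.5 → 3.9). Not NE.
(Aggressive, Moderate): Incumbent can switch to Moderate (3.7 → 3.8). Not NE.
(Aggressive, Passive): Incumbent can switch to Passive (5 → 6). Not NE.
(Moderate, Aggressive): Incumbent can switch to Aggressive (1.7 → 3.5). Not NE.
(Moderate, Moderate): Incumbent gets 3.8, best alternative 3.7; Entrant gets 4.4, best alternative 4. No profitable deviation — NE.
(Moderate, Passive): Incumbent can switch to Aggressive (4.6 → 5). Not NE.
(Passive, Aggressive): Incumbent can switch to Accommodate (3.9 → 5.1). Not NE.
(Passive, Moderate): Incumbent can switch to Aggressive (0.7 → 3.7). Not NE.
(Passive, Passive): Incumbent gets 6, best alternative 5; Entrant gets 5.8, best alternative 5.4. No profitable deviation — NE.
(Accommodate, Aggressive): Incumbent gets 5.1, best alternative 3.9; Entrant gets 2.2, best alternative 0.2. No profitable deviation — NE.
(Accommodate, Moderate): Incumbent can switch to Aggressive (3.2 → 3.7). Not NE.
(The remaining 1 profile has a profitable deviation by the same check.)

Pure-strategy Nash equilibria: (Moderate, Moderate); (Passive, Passive); (Accommodate, Aggressive)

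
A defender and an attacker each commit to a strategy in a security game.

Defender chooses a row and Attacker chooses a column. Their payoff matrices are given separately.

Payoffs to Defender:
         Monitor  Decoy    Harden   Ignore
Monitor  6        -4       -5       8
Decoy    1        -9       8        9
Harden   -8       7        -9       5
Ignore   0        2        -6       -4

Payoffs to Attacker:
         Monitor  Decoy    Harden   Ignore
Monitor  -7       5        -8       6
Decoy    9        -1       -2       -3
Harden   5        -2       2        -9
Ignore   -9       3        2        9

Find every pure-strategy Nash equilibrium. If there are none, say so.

There is no pure-strategy Nash equilibrium.

(Monitor, Monitor): Attacker can switch to Decoy (-7 → 5). Not NE.
(Monitor, Decoy): Defender can switch to Harden (-4 → 7). Not NE.
(Monitor, Harden): Defender can switch to Decoy (-5 → 8). Not NE.
(Monitor, Ignore): Defender can switch to Decoy (8 → 9). Not NE.
(Decoy, Monitor): Defender can switch to Monitor (1 → 6). Not NE.
(Decoy, Decoy): Defender can switch to Monitor (-9 → -4). Not NE.
(Decoy, Harden): Attacker can switch to Monitor (-2 → 9). Not NE.
(Decoy, Ignore): Attacker can switch to Monitor (-3 → 9). Not NE.
(Harden, Monitor): Defender can switch to Monitor (-8 → 6). Not NE.
(Harden, Decoy): Attacker can switch to Monitor (-2 → 5). Not NE.
(The remaining 6 profiles each have a profitable deviation by the same check.)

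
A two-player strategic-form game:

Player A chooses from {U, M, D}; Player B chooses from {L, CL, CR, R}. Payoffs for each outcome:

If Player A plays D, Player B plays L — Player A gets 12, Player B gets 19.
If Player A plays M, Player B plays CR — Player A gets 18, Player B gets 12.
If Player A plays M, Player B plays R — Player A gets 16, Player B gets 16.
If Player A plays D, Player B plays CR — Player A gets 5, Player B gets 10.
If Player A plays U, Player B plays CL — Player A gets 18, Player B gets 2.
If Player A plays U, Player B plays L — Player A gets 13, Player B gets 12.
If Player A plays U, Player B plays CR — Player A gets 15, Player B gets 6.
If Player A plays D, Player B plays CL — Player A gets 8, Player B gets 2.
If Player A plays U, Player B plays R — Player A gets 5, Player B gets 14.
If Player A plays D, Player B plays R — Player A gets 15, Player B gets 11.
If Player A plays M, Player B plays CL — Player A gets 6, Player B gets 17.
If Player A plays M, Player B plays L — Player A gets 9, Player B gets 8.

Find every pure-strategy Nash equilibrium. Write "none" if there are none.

There is no pure-strategy Nash equilibrium.

Check each profile: it is a Nash equilibrium iff no player can strictly gain by switching unilaterally.
(U, L): Player B can switch to R (12 → 14). Not NE.
(U, CL): Player B can switch to L (2 → 12). Not NE.
(U, CR): Player A can switch to M (15 → 18). Not NE.
(U, R): Player A can switch to M (5 → 16). Not NE.
(M, L): Player A can switch to U (9 → 13). Not NE.
(M, CL): Player A can switch to U (6 → 18). Not NE.
(M, CR): Player B can switch to CL (12 → 17). Not NE.
(M, R): Player B can switch to CL (16 → 17). Not NE.
(D, L): Player A can switch to U (12 → 13). Not NE.
(D, CL): Player A can switch to U (8 → 18). Not NE.
(The remaining 2 profiles each have a profitable deviation by the same check.)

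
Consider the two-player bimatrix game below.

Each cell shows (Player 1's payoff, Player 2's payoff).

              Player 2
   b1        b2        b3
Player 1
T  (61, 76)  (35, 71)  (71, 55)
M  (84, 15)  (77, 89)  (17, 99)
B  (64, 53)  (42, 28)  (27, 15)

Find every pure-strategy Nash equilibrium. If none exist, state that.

Player 1 against b1: payoffs 61, 84, 64 → best response M.
Player 1 against b2: payoffs 35, 77, 42 → best response M.
Player 1 against b3: payoffs 71, 17, 27 → best response T.
Player 2 against T: payoffs 76, 71, 55 → best response b1.
Player 2 against M: payoffs 15, 89, 99 → best response b3.
Player 2 against B: payoffs 53, 28, 15 → best response b1.
No profile is a mutual best response for all players.

There is no pure-strategy Nash equilibrium.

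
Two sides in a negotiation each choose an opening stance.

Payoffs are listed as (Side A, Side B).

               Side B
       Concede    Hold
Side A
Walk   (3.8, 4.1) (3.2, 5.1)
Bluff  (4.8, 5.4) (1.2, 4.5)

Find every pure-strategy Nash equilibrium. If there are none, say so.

(Walk, Hold) and (Bluff, Concede)

Side A against Concede: payoffs 3.8, 4.8 → best response Bluff.
Side A against Hold: payoffs 3.2, 1.2 → best response Walk.
Side B against Walk: payoffs 4.1, 5.1 → best response Hold.
Side B against Bluff: payoffs 5.4, 4.5 → best response Concede.
Mutual best responses: (Walk, Hold); (Bluff, Concede).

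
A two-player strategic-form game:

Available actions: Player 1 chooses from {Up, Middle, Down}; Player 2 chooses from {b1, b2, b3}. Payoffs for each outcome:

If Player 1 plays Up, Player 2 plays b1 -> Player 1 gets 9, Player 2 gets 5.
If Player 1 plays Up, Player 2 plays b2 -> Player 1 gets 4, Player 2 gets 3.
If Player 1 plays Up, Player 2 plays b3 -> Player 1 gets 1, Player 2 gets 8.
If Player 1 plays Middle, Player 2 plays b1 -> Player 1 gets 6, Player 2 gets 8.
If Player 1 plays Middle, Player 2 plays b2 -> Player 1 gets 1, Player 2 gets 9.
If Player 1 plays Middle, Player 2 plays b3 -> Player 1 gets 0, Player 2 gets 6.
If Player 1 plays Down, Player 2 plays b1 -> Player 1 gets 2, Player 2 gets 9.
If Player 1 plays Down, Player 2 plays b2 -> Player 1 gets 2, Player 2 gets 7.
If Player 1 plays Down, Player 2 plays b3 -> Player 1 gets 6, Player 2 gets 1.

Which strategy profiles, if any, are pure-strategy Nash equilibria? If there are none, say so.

(Up, b1): Player 2 can switch to b3 (5 → 8). Not NE.
(Up, b2): Player 2 can switch to b1 (3 → 5). Not NE.
(Up, b3): Player 1 can switch to Down (1 → 6). Not NE.
(Middle, b1): Player 1 can switch to Up (6 → 9). Not NE.
(Middle, b2): Player 1 can switch to Up (1 → 4). Not NE.
(Middle, b3): Player 1 can switch to Up (0 → 1). Not NE.
(Down, b1): Player 1 can switch to Up (2 → 9). Not NE.
(Down, b2): Player 1 can switch to Up (2 → 4). Not NE.
(The remaining 1 profile has a profitable deviation by the same check.)

This game has no pure Nash equilibrium.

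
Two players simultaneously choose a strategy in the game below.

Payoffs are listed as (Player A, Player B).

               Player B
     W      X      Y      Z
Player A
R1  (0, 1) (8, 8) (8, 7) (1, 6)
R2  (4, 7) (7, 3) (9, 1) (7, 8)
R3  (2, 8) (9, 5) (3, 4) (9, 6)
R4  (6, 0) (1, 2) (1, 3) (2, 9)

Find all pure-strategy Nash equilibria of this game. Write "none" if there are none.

Mark each player's best response to every combination of opponents' strategies; a profile where every player is best-responding is a pure Nash equilibrium.
Player A against W: payoffs 0, 4, 2, 6 → best response R4.
Player A against X: payoffs 8, 7, 9, 1 → best response R3.
Player A against Y: payoffs 8, 9, 3, 1 → best response R2.
Player A against Z: payoffs 1, 7, 9, 2 → best response R3.
Player B against R1: payoffs 1, 8, 7, 6 → best response X.
Player B against R2: payoffs 7, 3, 1, 8 → best response Z.
Player B against R3: payoffs 8, 5, 4, 6 → best response W.
Player B against R4: payoffs 0, 2, 3, 9 → best response Z.
No profile is a mutual best response for all players.

none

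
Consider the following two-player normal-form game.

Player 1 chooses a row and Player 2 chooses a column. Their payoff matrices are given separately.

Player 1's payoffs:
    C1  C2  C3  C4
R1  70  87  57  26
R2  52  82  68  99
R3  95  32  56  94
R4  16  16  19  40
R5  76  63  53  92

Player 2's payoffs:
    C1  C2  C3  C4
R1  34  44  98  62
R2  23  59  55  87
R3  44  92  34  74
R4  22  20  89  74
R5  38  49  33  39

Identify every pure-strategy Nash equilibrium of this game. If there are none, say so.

Check each profile: it is a Nash equilibrium iff no player can strictly gain by switching unilaterally.
(R1, C1): Player 1 can switch to R3 (70 → 95). Not NE.
(R1, C2): Player 2 can switch to C3 (44 → 98). Not NE.
(R1, C3): Player 1 can switch to R2 (57 → 68). Not NE.
(R1, C4): Player 1 can switch to R2 (26 → 99). Not NE.
(R2, C1): Player 1 can switch to R1 (52 → 70). Not NE.
(R2, C2): Player 1 can switch to R1 (82 → 87). Not NE.
(R2, C4): Player 1 gets 99, best alternative 94; Player 2 gets 87, best alternative 59. No profitable deviation — NE.
(The remaining 13 profiles each have a profitable deviation by the same check.)

Pure NE: (R2, C4)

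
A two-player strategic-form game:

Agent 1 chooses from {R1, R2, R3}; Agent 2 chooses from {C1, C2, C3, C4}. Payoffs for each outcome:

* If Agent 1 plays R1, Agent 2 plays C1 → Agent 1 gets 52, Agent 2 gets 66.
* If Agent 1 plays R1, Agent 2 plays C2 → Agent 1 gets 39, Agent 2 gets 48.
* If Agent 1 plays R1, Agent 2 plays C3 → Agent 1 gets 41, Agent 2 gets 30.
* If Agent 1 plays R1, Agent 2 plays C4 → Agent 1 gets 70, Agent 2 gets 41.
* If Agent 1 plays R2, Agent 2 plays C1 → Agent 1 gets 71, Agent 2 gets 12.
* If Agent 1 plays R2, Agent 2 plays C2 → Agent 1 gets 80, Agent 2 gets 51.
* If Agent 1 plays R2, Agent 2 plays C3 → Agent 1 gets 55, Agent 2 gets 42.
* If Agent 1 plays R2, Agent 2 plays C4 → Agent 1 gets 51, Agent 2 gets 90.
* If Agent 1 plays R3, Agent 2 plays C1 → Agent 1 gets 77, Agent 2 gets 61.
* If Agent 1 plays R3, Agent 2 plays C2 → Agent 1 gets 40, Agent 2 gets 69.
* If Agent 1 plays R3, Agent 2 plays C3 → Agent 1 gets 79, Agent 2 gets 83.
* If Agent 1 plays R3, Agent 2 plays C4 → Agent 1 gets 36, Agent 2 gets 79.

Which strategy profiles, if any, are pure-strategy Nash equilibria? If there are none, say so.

Pure NE: (R3, C3)

Agent 1 against C1: payoffs 52, 71, 77 → best response R3.
Agent 1 against C2: payoffs 39, 80, 40 → best response R2.
Agent 1 against C3: payoffs 41, 55, 79 → best response R3.
Agent 1 against C4: payoffs 70, 51, 36 → best response R1.
Agent 2 against R1: payoffs 66, 48, 30, 41 → best response C1.
Agent 2 against R2: payoffs 12, 51, 42, 90 → best response C4.
Agent 2 against R3: payoffs 61, 69, 83, 79 → best response C3.
Mutual best responses: (R3, C3).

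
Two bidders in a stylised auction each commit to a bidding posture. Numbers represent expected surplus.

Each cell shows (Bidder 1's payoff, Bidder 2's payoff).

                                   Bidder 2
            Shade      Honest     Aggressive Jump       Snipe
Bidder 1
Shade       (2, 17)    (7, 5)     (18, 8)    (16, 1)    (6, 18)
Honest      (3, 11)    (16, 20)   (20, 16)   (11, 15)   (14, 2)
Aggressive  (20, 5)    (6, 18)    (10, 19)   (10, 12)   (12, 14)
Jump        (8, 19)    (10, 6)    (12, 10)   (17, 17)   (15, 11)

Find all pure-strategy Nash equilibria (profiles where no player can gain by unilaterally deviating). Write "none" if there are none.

For each player, find the best response to each opponent profile; mutual best responses are the pure NE.
Bidder 1 against Shade: payoffs 2, 3, 20, 8 → best response Aggressive.
Bidder 1 against Honest: payoffs 7, 16, 6, 10 → best response Honest.
Bidder 1 against Aggressive: payoffs 18, 20, 10, 12 → best response Honest.
Bidder 1 against Jump: payoffs 16, 11, 10, 17 → best response Jump.
Bidder 1 against Snipe: payoffs 6, 14, 12, 15 → best response Jump.
Bidder 2 against Shade: payoffs 17, 5, 8, 1, 18 → best response Snipe.
Bidder 2 against Honest: payoffs 11, 20, 16, 15, 2 → best response Honest.
Bidder 2 against Aggressive: payoffs 5, 18, 19, 12, 14 → best response Aggressive.
Bidder 2 against Jump: payoffs 19, 6, 10, 17, 11 → best response Shade.
Mutual best responses: (Honest, Honest).

Pure NE: (Honest, Honest)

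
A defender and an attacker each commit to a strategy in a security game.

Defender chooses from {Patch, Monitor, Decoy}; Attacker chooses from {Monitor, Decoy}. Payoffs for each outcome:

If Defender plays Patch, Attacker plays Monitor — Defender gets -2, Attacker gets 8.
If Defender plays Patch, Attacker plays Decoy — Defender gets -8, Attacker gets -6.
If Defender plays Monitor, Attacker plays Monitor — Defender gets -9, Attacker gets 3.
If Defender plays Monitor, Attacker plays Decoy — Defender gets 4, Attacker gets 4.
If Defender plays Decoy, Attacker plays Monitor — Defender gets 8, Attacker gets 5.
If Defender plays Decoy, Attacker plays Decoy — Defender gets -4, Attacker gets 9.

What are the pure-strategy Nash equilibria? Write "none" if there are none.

Mark each player's best response to every combination of opponents' strategies; a profile where every player is best-responding is a pure Nash equilibrium.
Defender against Monitor: payoffs -2, -9, 8 → best response Decoy.
Defender against Decoy: payoffs -8, 4, -4 → best response Monitor.
Attacker against Patch: payoffs 8, -6 → best response Monitor.
Attacker against Monitor: payoffs 3, 4 → best response Decoy.
Attacker against Decoy: payoffs 5, 9 → best response Decoy.
Mutual best responses: (Monitor, Decoy).

The unique pure-strategy Nash equilibrium is (Monitor, Decoy).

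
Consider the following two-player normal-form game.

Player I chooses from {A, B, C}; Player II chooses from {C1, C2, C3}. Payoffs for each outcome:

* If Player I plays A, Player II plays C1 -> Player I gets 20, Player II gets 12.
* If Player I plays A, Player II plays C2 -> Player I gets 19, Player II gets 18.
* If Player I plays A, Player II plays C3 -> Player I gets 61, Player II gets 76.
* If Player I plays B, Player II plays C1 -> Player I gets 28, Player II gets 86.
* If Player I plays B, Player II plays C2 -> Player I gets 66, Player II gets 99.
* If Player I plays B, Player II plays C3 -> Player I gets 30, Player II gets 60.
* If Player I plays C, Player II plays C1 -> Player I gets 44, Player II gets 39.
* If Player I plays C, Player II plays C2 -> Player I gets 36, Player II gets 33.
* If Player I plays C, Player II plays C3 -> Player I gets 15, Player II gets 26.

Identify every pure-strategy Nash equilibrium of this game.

The pure Nash equilibria are (A, C3) and (B, C2) and (C, C1).

For each player, find the best response to each opponent profile; mutual best responses are the pure NE.
Player I against C1: payoffs 20, 28, 44 → best response C.
Player I against C2: payoffs 19, 66, 36 → best response B.
Player I against C3: payoffs 61, 30, 15 → best response A.
Player II against A: payoffs 12, 18, 76 → best response C3.
Player II against B: payoffs 86, 99, 60 → best response C2.
Player II against C: payoffs 39, 33, 26 → best response C1.
Mutual best responses: (A, C3); (B, C2); (C, C1).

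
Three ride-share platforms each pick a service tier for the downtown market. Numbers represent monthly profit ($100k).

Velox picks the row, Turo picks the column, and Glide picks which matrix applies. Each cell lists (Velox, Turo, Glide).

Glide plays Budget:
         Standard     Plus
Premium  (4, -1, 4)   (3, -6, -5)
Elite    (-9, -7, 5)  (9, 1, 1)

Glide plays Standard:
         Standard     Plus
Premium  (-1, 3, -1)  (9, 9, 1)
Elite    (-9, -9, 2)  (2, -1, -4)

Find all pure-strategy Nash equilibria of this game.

(Premium, Standard, Budget), (Premium, Plus, Standard), (Elite, Plus, Budget)

Velox against (Standard, Budget): payoffs 4, -9 → best response Premium.
Velox against (Standard, Standard): payoffs -1, -9 → best response Premium.
Velox against (Plus, Budget): payoffs 3, 9 → best response Elite.
Velox against (Plus, Standard): payoffs 9, 2 → best response Premium.
Turo against (Premium, Budget): payoffs -1, -6 → best response Standard.
Turo against (Premium, Standard): payoffs 3, 9 → best response Plus.
Turo against (Elite, Budget): payoffs -7, 1 → best response Plus.
Turo against (Elite, Standard): payoffs -9, -1 → best response Plus.
Glide against (Premium, Standard): payoffs 4, -1 → best response Budget.
Glide against (Premium, Plus): payoffs -5, 1 → best response Standard.
Glide against (Elite, Standard): payoffs 5, 2 → best response Budget.
Glide against (Elite, Plus): payoffs 1, -4 → best response Budget.
Mutual best responses: (Premium, Standard, Budget); (Premium, Plus, Standard); (Elite, Plus, Budget).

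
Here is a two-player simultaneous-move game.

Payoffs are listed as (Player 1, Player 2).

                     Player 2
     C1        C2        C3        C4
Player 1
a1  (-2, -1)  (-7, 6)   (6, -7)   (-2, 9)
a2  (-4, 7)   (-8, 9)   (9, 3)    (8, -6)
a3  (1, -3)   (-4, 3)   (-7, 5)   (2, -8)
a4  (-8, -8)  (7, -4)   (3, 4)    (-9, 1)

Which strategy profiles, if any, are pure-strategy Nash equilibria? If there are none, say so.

There is no pure-strategy Nash equilibrium.

Player 1 against C1: payoffs -2, -4, 1, -8 → best response a3.
Player 1 against C2: payoffs -7, -8, -4, 7 → best response a4.
Player 1 against C3: payoffs 6, 9, -7, 3 → best response a2.
Player 1 against C4: payoffs -2, 8, 2, -9 → best response a2.
Player 2 against a1: payoffs -1, 6, -7, 9 → best response C4.
Player 2 against a2: payoffs 7, 9, 3, -6 → best response C2.
Player 2 against a3: payoffs -3, 3, 5, -8 → best response C3.
Player 2 against a4: payoffs -8, -4, 4, 1 → best response C3.
No profile is a mutual best response for all players.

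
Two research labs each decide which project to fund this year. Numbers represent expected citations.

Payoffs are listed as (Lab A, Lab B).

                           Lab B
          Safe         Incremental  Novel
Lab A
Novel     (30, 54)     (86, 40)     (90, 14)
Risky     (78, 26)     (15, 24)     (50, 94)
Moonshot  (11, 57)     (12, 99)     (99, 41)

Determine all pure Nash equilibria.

Lab A against Safe: payoffs 30, 78, 11 → best response Risky.
Lab A against Incremental: payoffs 86, 15, 12 → best response Novel.
Lab A against Novel: payoffs 90, 50, 99 → best response Moonshot.
Lab B against Novel: payoffs 54, 40, 14 → best response Safe.
Lab B against Risky: payoffs 26, 24, 94 → best response Novel.
Lab B against Moonshot: payoffs 57, 99, 41 → best response Incremental.
No profile is a mutual best response for all players.

There is no pure-strategy Nash equilibrium.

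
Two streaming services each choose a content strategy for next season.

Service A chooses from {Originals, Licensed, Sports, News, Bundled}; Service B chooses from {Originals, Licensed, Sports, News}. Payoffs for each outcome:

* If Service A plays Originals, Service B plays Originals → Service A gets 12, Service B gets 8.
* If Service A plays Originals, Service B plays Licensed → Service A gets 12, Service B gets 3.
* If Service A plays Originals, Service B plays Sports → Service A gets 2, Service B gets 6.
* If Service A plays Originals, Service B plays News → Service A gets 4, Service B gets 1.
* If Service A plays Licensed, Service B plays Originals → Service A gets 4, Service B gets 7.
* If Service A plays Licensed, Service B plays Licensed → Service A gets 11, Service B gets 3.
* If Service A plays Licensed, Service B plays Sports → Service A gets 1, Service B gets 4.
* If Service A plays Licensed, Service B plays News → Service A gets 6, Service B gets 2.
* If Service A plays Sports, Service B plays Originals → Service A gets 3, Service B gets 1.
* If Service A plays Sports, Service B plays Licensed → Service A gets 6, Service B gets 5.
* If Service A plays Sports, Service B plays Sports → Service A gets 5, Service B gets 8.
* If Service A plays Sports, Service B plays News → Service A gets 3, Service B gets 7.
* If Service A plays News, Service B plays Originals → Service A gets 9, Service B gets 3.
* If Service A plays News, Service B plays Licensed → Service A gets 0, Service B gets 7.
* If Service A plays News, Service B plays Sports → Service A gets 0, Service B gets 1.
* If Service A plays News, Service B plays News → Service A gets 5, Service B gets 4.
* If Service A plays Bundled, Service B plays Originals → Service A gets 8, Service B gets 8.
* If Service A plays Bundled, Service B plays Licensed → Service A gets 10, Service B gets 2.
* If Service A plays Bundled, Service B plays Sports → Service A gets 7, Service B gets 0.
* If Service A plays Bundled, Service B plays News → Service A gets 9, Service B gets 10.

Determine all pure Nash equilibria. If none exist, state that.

(Originals, Originals), (Bundled, News)

Mark each player's best response to every combination of opponents' strategies; a profile where every player is best-responding is a pure Nash equilibrium.
Service A against Originals: payoffs 12, 4, 3, 9, 8 → best response Originals.
Service A against Licensed: payoffs 12, 11, 6, 0, 10 → best response Originals.
Service A against Sports: payoffs 2, 1, 5, 0, 7 → best response Bundled.
Service A against News: payoffs 4, 6, 3, 5, 9 → best response Bundled.
Service B against Originals: payoffs 8, 3, 6, 1 → best response Originals.
Service B against Licensed: payoffs 7, 3, 4, 2 → best response Originals.
Service B against Sports: payoffs 1, 5, 8, 7 → best response Sports.
Service B against News: payoffs 3, 7, 1, 4 → best response Licensed.
Service B against Bundled: payoffs 8, 2, 0, 10 → best response News.
Mutual best responses: (Originals, Originals); (Bundled, News).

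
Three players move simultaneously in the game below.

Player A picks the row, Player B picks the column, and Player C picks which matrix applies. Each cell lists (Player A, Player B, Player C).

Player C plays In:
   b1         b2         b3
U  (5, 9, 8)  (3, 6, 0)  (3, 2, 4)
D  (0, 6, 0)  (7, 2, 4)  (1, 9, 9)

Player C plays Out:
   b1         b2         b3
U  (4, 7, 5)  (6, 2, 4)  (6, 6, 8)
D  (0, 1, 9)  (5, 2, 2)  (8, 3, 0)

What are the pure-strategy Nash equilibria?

Player A against (b1, In): payoffs 5, 0 → best response U.
Player A against (b1, Out): payoffs 4, 0 → best response U.
Player A against (b2, In): payoffs 3, 7 → best response D.
Player A against (b2, Out): payoffs 6, 5 → best response U.
Player A against (b3, In): payoffs 3, 1 → best response U.
Player A against (b3, Out): payoffs 6, 8 → best response D.
Player B against (U, In): payoffs 9, 6, 2 → best response b1.
Player B against (U, Out): payoffs 7, 2, 6 → best response b1.
Player B against (D, In): payoffs 6, 2, 9 → best response b3.
Player B against (D, Out): payoffs 1, 2, 3 → best response b3.
Player C against (U, b1): payoffs 8, 5 → best response In.
Player C against (U, b2): payoffs 0, 4 → best response Out.
Player C against (U, b3): payoffs 4, 8 → best response Out.
Player C against (D, b1): payoffs 0, 9 → best response Out.
Player C against (D, b2): payoffs 4, 2 → best response In.
Player C against (D, b3): payoffs 9, 0 → best response In.
Mutual best responses: (U, b1, In).

Pure NE: (U, b1, In)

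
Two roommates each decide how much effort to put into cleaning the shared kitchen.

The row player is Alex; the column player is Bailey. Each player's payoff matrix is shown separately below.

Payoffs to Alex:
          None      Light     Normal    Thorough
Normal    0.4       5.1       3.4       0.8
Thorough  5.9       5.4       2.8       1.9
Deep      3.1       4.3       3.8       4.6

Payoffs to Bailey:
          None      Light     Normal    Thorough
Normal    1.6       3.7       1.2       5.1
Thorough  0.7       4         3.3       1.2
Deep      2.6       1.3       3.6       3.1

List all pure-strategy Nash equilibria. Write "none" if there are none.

(Normal, None): Alex can switch to Thorough (0.4 → 5.9). Not NE.
(Normal, Light): Alex can switch to Thorough (5.1 → 5.4). Not NE.
(Normal, Normal): Alex can switch to Deep (3.4 → 3.8). Not NE.
(Normal, Thorough): Alex can switch to Thorough (0.8 → 1.9). Not NE.
(Thorough, None): Bailey can switch to Light (0.7 → 4). Not NE.
(Thorough, Light): Alex gets 5.4, best alternative 5.1; Bailey gets 4, best alternative 3.3. No profitable deviation — NE.
(Thorough, Normal): Alex can switch to Normal (2.8 → 3.4). Not NE.
(Thorough, Thorough): Alex can switch to Deep (1.9 → 4.6). Not NE.
(Deep, None): Alex can switch to Thorough (3.1 → 5.9). Not NE.
(Deep, Light): Alex can switch to Normal (4.3 → 5.1). Not NE.
(Deep, Normal): Alex gets 3.8, best alternative 3.4; Bailey gets 3.6, best alternative 3.1. No profitable deviation — NE.
(Deep, Thorough): Bailey can switch to Normal (3.1 → 3.6). Not NE.

(Thorough, Light), (Deep, Normal)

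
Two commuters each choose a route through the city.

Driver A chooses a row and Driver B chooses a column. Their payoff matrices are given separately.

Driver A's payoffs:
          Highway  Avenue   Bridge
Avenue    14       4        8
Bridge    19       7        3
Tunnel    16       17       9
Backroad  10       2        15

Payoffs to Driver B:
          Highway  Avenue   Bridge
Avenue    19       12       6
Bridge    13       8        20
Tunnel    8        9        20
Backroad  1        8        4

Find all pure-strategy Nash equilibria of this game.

There is no pure-strategy Nash equilibrium.

Driver A against Highway: payoffs 14, 19, 16, 10 → best response Bridge.
Driver A against Avenue: payoffs 4, 7, 17, 2 → best response Tunnel.
Driver A against Bridge: payoffs 8, 3, 9, 15 → best response Backroad.
Driver B against Avenue: payoffs 19, 12, 6 → best response Highway.
Driver B against Bridge: payoffs 13, 8, 20 → best response Bridge.
Driver B against Tunnel: payoffs 8, 9, 20 → best response Bridge.
Driver B against Backroad: payoffs 1, 8, 4 → best response Avenue.
No profile is a mutual best response for all players.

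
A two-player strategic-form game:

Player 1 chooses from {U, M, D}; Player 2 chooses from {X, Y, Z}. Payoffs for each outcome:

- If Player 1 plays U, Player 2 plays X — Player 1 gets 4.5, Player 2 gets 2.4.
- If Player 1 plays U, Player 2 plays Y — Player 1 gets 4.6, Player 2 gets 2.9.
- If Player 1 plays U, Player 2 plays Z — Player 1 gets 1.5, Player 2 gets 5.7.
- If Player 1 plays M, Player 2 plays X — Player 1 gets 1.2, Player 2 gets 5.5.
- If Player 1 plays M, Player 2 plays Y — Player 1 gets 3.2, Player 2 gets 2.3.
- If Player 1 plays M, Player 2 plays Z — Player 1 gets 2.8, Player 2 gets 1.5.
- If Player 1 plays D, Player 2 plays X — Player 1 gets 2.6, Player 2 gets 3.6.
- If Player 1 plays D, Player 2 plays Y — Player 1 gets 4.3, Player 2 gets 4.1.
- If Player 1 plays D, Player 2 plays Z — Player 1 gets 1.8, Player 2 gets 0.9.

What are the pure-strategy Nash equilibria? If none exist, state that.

This game has no pure Nash equilibrium.

Player 1 against X: payoffs 4.5, 1.2, 2.6 → best response U.
Player 1 against Y: payoffs 4.6, 3.2, 4.3 → best response U.
Player 1 against Z: payoffs 1.5, 2.8, 1.8 → best response M.
Player 2 against U: payoffs 2.4, 2.9, 5.7 → best response Z.
Player 2 against M: payoffs 5.5, 2.3, 1.5 → best response X.
Player 2 against D: payoffs 3.6, 4.1, 0.9 → best response Y.
No profile is a mutual best response for all players.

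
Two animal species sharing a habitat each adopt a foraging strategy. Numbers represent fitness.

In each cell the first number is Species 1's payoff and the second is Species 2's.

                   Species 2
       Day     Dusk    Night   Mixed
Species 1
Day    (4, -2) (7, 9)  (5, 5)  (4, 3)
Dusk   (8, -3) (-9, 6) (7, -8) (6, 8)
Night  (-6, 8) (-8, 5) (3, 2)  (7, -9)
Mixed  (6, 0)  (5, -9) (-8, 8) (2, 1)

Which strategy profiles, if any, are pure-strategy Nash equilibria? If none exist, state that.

(Day, Dusk)

Species 1 against Day: payoffs 4, 8, -6, 6 → best response Dusk.
Species 1 against Dusk: payoffs 7, -9, -8, 5 → best response Day.
Species 1 against Night: payoffs 5, 7, 3, -8 → best response Dusk.
Species 1 against Mixed: payoffs 4, 6, 7, 2 → best response Night.
Species 2 against Day: payoffs -2, 9, 5, 3 → best response Dusk.
Species 2 against Dusk: payoffs -3, 6, -8, 8 → best response Mixed.
Species 2 against Night: payoffs 8, 5, 2, -9 → best response Day.
Species 2 against Mixed: payoffs 0, -9, 8, 1 → best response Night.
Mutual best responses: (Day, Dusk).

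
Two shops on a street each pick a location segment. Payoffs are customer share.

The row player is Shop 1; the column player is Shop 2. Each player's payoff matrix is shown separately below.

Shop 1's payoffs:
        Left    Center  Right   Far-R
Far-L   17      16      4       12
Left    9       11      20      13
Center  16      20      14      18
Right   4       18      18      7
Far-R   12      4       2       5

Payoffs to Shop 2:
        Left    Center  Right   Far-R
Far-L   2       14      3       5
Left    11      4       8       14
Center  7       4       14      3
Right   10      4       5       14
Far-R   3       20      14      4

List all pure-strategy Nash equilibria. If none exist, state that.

Shop 1 against Left: payoffs 17, 9, 16, 4, 12 → best response Far-L.
Shop 1 against Center: payoffs 16, 11, 20, 18, 4 → best response Center.
Shop 1 against Right: payoffs 4, 20, 14, 18, 2 → best response Left.
Shop 1 against Far-R: payoffs 12, 13, 18, 7, 5 → best response Center.
Shop 2 against Far-L: payoffs 2, 14, 3, 5 → best response Center.
Shop 2 against Left: payoffs 11, 4, 8, 14 → best response Far-R.
Shop 2 against Center: payoffs 7, 4, 14, 3 → best response Right.
Shop 2 against Right: payoffs 10, 4, 5, 14 → best response Far-R.
Shop 2 against Far-R: payoffs 3, 20, 14, 4 → best response Center.
No profile is a mutual best response for all players.

none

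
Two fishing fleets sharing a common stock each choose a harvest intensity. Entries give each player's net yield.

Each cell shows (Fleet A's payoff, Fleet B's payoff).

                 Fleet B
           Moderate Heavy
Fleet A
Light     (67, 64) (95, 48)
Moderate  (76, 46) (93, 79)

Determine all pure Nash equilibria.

(Light, Moderate): Fleet A can switch to Moderate (67 → 76). Not NE.
(Light, Heavy): Fleet B can switch to Moderate (48 → 64). Not NE.
(Moderate, Moderate): Fleet B can switch to Heavy (46 → 79). Not NE.
(Moderate, Heavy): Fleet A can switch to Light (93 → 95). Not NE.

none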